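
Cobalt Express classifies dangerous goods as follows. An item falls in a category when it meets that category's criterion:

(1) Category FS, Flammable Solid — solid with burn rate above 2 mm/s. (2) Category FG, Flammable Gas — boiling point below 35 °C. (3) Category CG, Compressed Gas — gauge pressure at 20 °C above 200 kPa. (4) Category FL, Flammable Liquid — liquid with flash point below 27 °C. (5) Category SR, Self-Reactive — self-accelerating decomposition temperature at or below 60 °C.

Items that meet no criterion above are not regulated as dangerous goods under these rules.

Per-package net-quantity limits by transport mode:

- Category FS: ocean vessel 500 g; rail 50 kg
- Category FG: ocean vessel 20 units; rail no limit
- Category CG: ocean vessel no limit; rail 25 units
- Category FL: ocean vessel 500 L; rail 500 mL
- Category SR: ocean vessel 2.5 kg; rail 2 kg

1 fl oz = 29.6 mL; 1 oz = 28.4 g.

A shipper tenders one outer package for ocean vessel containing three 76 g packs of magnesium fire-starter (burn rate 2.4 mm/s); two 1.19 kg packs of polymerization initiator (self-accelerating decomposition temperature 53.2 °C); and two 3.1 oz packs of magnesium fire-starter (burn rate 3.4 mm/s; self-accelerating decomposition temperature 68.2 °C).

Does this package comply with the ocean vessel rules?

The magnesium fire-starter has burn rate 2.4 mm/s, which is > 2 mm/s, so it is Category FS (Flammable Solid).
Polymerization initiator: self-accelerating decomposition temperature 53.2 °C ≤ 60 °C → Category SR (Self-Reactive).
Burn rate 3.4 mm/s meets the Category FS criterion (Flammable Solid), so the magnesium fire-starter is Category FS.
Total Category FS: (three 76 g packs = 228 g) + (two 3.1 oz packs = 176.08 g) = 404.08 g.
404.08 g is within the ocean vessel limit of 500 g for Category FS.
Category SR quantity: two 1.19 kg packs = 2.38 kg.
2.38 kg ≤ 2.5 kg (ocean vessel limit, Category SR) — within limit.
Every hazard category is within its ocean vessel limit and no segregation rule is violated.

Yes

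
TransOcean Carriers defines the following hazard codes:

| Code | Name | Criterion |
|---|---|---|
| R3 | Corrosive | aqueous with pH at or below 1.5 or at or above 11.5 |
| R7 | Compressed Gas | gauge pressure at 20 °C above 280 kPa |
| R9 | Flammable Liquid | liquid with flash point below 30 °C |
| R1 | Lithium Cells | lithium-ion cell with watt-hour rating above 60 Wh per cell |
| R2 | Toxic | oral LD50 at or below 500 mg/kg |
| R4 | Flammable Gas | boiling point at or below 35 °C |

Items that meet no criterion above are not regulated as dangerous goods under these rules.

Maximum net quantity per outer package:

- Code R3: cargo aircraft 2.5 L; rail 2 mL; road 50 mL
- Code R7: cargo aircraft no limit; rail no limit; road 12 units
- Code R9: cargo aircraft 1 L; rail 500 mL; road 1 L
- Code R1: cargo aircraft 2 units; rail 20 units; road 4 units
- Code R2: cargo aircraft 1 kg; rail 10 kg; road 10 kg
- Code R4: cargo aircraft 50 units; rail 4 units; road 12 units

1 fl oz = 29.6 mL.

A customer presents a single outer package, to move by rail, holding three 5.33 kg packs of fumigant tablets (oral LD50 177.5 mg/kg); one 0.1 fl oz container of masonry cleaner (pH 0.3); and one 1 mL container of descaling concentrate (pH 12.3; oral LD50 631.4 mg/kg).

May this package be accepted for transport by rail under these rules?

No

Oral LD50 177.5 mg/kg meets the Code R2 criterion (Toxic), so the fumigant tablets are Code R2.
pH 0.3 meets the Code R3 criterion (Corrosive), so the masonry cleaner is Code R3.
With pH 12.3 (≥ 11.5), the descaling concentrate falls in Code R3.
Code R3 net quantity: (one 0.1 fl oz container = 2.96 mL) + 1 mL = 3.96 mL.
3.96 mL > 2 mL (rail limit, Code R3) — over the limit.
Code R2 quantity: three 5.33 kg packs = 15.99 kg.
That exceeds the Code R2 rail limit of 10 kg.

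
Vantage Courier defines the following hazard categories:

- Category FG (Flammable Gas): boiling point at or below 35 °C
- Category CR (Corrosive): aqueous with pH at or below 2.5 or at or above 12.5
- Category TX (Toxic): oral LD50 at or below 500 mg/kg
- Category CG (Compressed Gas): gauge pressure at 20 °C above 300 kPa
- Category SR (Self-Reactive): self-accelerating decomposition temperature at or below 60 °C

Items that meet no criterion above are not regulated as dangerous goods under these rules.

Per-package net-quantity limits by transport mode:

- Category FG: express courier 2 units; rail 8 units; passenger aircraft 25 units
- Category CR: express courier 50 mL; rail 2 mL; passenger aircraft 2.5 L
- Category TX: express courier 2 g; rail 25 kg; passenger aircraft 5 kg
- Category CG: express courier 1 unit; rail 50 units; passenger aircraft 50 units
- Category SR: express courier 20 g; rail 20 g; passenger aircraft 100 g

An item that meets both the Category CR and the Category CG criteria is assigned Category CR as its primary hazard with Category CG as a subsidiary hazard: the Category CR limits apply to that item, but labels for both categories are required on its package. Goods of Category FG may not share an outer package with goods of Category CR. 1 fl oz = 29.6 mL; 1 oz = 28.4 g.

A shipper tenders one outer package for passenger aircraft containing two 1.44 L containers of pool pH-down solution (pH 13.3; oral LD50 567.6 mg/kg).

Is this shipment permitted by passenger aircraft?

No

pH 13.3 meets the Category CR criterion (Corrosive), so the pool pH-down solution is Category CR.
Category CR quantity: two 1.44 L containers = 2.88 L.
2.88 L > 2.5 L (passenger aircraft limit, Category CR) — over the limit.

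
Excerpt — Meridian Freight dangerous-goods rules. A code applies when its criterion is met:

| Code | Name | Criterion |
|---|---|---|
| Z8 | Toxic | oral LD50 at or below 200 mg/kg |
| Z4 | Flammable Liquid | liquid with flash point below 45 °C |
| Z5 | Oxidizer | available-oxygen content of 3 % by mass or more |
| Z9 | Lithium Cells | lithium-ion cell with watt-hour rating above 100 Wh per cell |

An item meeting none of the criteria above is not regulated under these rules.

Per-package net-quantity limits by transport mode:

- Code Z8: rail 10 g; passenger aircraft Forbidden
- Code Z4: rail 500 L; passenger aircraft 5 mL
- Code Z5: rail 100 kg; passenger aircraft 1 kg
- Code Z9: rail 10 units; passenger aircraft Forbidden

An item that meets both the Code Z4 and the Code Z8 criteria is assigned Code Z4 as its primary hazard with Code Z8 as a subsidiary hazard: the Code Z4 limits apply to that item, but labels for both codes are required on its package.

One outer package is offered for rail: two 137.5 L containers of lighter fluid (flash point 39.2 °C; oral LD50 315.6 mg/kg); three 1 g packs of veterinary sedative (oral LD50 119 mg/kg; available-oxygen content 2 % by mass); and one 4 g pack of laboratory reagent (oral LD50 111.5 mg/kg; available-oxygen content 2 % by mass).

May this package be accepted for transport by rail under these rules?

The lighter fluid has flash point 39.2 °C, which is < 45 °C, so it is Code Z4 (Flammable Liquid).
With oral LD50 119 mg/kg (≤ 200 mg/kg), the veterinary sedative falls in Code Z8.
Laboratory reagent: oral LD50 111.5 mg/kg ≤ 200 mg/kg → Code Z8 (Toxic).
Total Code Z8: (three 1 g packs = 3 g) + 4 g = 7 g.
7 g ≤ 10 g (rail limit, Code Z8) — within limit.
Code Z4 quantity: two 137.5 L containers = 275 L.
That is within the Code Z4 rail limit of 500 L.
Every hazard code is within its rail limit and no segregation rule is violated.

Yes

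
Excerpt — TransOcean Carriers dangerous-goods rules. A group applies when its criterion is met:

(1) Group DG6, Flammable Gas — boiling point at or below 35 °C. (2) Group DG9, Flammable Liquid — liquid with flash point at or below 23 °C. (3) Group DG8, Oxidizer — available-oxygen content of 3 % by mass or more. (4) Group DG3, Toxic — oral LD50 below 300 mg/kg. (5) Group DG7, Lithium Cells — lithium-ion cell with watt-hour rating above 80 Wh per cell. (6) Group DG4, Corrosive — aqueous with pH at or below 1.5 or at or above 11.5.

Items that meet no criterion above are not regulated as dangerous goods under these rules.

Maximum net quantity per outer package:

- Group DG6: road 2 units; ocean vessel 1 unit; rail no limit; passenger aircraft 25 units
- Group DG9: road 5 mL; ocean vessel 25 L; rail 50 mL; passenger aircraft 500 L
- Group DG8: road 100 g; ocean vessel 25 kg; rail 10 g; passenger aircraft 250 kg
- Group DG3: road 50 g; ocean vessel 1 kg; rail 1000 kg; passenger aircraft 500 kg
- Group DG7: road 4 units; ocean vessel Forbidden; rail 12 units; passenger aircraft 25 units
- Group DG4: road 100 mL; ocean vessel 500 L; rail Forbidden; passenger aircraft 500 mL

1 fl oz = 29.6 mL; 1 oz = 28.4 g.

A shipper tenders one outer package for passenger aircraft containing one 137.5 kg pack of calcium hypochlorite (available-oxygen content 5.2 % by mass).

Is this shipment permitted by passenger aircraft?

Available-oxygen content 5.2 % by mass meets the Group DG8 criterion (Oxidizer), so the calcium hypochlorite is Group DG8.
Group DG8 quantity: 137.5 kg.
That is within the Group DG8 passenger aircraft limit of 250 kg.

Yes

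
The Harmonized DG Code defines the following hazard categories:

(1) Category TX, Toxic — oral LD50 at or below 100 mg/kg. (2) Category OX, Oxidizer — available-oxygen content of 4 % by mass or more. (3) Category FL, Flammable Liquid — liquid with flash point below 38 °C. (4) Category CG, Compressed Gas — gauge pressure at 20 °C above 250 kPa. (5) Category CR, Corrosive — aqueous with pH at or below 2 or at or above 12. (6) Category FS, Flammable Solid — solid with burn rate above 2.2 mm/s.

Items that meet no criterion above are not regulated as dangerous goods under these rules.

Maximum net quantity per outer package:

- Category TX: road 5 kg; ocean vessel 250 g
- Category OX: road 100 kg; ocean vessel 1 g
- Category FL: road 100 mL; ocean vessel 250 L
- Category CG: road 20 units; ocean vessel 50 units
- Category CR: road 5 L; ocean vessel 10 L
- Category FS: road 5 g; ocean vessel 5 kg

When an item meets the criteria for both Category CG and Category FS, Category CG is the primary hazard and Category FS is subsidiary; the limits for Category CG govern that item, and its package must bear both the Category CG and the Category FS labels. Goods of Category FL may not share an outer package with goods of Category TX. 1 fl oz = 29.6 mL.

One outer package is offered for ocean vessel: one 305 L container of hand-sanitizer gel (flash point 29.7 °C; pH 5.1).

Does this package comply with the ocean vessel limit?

Hand-sanitizer gel: flash point 29.7 °C < 38 °C → Category FL (Flammable Liquid).
Category FL quantity: 305 L.
305 L exceeds the ocean vessel limit of 250 L for Category FL.

No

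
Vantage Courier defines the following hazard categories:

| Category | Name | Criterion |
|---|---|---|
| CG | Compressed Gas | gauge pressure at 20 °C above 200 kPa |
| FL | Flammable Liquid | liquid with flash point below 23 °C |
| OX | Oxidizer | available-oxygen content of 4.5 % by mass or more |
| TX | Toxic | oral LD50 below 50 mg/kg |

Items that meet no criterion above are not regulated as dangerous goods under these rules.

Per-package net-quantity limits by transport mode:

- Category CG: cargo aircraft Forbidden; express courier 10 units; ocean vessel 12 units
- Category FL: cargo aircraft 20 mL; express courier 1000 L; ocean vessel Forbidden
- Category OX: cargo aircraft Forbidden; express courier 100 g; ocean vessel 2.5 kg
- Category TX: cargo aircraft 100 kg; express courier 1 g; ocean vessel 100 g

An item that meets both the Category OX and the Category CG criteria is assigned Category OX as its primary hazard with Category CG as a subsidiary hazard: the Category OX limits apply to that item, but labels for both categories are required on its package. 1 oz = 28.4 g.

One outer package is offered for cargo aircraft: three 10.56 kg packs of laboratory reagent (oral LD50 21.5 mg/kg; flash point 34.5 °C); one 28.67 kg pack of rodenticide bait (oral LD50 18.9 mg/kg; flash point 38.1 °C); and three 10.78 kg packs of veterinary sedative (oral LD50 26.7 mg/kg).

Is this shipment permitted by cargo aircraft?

Laboratory reagent: oral LD50 21.5 mg/kg < 50 mg/kg → Category TX (Toxic).
Oral LD50 18.9 mg/kg meets the Category TX criterion (Toxic), so the rodenticide bait is Category TX.
The veterinary sedative has oral LD50 26.7 mg/kg, which is < 50 mg/kg, so it is Category TX (Toxic).
Category TX net quantity: (three 10.56 kg packs = 31.68 kg) + 28.67 kg + (three 10.78 kg packs = 32.34 kg) = 92.69 kg.
92.69 kg ≤ 100 kg (cargo aircraft limit, Category TX) — within limit.

Yes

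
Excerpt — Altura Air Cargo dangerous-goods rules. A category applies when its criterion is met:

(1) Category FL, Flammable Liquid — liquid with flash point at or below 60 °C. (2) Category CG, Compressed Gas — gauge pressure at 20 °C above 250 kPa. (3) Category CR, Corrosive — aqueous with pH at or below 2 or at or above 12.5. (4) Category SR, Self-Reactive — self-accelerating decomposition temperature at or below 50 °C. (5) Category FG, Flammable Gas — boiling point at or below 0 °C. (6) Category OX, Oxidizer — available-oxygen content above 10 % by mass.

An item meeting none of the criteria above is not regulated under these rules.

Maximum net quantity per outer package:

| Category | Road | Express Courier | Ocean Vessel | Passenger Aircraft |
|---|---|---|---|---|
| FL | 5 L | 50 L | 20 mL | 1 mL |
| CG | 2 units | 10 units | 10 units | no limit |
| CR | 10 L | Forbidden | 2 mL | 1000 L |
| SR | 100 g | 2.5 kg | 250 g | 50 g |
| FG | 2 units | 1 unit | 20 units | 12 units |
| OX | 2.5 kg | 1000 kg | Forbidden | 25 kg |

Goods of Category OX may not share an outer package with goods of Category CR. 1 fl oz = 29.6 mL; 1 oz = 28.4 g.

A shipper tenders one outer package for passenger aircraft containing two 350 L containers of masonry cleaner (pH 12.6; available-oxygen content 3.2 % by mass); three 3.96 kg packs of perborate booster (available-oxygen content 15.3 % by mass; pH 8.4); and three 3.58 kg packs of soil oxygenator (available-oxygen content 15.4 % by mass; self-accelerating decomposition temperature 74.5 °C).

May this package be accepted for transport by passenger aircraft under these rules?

No

The masonry cleaner has pH 12.6, which is ≥ 12.5, so it is Category CR (Corrosive).
The perborate booster has available-oxygen content 15.3 % by mass, which is > 10 % by mass, so it is Category OX (Oxidizer).
Soil oxygenator: available-oxygen content 15.4 % by mass > 10 % by mass → Category OX (Oxidizer).
Category OX net quantity: (three 3.96 kg packs = 11.88 kg) + (three 3.58 kg packs = 10.74 kg) = 22.62 kg.
22.62 kg is within the passenger aircraft limit of 25 kg for Category OX.
Category CR quantity: two 350 L containers = 700 L.
700 L ≤ 1000 L (passenger aircraft limit, Category CR) — within limit.
Category OX and Category CR may not share an outer package.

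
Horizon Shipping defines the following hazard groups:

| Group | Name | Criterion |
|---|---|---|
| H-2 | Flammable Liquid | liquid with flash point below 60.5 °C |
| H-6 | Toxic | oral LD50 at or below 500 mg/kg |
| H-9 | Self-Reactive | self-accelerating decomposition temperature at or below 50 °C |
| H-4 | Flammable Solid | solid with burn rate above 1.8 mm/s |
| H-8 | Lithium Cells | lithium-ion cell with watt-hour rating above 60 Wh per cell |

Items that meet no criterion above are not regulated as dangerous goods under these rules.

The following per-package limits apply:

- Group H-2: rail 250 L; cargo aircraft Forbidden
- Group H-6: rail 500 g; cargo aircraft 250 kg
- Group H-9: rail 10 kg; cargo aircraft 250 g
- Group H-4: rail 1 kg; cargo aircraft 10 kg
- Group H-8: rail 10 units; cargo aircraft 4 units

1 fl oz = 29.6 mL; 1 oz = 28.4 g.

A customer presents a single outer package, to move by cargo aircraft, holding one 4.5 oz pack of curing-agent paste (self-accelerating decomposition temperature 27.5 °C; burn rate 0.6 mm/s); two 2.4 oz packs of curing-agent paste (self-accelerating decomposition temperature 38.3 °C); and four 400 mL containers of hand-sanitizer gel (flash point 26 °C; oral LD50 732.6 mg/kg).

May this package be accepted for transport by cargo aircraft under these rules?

With self-accelerating decomposition temperature 27.5 °C (≤ 50 °C), the curing-agent paste falls in Group H-9.
Curing-agent paste: self-accelerating decomposition temperature 38.3 °C ≤ 50 °C → Group H-9 (Self-Reactive).
The hand-sanitizer gel has flash point 26 °C, which is < 60.5 °C, so it is Group H-2 (Flammable Liquid).
Total Group H-9: (one 4.5 oz pack = 127.8 g) + (two 2.4 oz packs = 136.32 g) = 264.12 g.
264.12 g exceeds the cargo aircraft limit of 250 g for Group H-9.
Group H-2 quantity: four 400 mL containers = 1.6 L.
By cargo aircraft, Group H-2 is Forbidden regardless of quantity.

No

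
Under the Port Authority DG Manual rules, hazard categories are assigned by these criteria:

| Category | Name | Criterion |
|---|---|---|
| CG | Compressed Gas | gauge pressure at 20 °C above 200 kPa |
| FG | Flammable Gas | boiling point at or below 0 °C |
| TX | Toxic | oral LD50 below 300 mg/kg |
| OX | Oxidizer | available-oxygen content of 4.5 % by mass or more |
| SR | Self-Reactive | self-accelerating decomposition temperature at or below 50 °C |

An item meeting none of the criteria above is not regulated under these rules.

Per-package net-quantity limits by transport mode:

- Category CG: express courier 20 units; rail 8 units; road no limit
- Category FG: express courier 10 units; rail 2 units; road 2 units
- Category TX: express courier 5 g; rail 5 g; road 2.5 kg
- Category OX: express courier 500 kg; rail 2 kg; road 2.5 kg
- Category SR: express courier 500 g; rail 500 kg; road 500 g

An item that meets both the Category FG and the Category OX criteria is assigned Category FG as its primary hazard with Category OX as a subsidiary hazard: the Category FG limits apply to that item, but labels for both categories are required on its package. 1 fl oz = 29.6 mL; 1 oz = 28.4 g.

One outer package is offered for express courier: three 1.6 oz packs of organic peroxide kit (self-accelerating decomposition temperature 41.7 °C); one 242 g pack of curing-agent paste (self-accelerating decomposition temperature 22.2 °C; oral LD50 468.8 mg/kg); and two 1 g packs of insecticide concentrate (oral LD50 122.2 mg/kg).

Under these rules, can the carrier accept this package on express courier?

Yes

Organic peroxide kit: self-accelerating decomposition temperature 41.7 °C ≤ 50 °C → Category SR (Self-Reactive).
Self-accelerating decomposition temperature 22.2 °C meets the Category SR criterion (Self-Reactive), so the curing-agent paste is Category SR.
Oral LD50 122.2 mg/kg meets the Category TX criterion (Toxic), so the insecticide concentrate is Category TX.
Category TX quantity: two 1 g packs = 2 g.
2 g is within the express courier limit of 5 g for Category TX.
Category SR net quantity: (three 1.6 oz packs = 136.32 g) + 242 g = 378.32 g.
378.32 g is within the express courier limit of 500 g for Category SR.
Every hazard category is within its express courier limit and no segregation rule is violated.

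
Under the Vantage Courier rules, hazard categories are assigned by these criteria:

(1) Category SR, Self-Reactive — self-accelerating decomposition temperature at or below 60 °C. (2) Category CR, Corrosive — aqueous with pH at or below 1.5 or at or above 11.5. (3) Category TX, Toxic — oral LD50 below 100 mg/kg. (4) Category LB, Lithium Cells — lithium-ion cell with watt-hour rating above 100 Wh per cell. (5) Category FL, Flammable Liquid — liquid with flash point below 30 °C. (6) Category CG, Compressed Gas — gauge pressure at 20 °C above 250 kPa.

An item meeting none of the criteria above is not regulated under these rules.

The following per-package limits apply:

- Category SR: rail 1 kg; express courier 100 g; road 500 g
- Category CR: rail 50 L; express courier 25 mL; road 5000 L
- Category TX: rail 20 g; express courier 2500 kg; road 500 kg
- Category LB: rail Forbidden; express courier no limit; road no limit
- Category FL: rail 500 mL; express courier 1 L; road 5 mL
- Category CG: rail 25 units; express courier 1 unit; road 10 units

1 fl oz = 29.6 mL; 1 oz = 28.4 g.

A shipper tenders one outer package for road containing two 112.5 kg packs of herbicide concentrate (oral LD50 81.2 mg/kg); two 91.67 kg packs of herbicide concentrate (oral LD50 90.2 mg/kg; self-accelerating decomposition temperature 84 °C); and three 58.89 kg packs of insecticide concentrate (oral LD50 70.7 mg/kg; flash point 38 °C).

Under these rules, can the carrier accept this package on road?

No

Herbicide concentrate: oral LD50 81.2 mg/kg < 100 mg/kg → Category TX (Toxic).
The herbicide concentrate has oral LD50 90.2 mg/kg, which is < 100 mg/kg, so it is Category TX (Toxic).
The insecticide concentrate has oral LD50 70.7 mg/kg, which is < 100 mg/kg, so it is Category TX (Toxic).
Category TX net quantity: (two 112.5 kg packs = 225 kg) + (two 91.67 kg packs = 183.34 kg) + (three 58.89 kg packs = 176.67 kg) = 585.01 kg.
That exceeds the Category TX road limit of 500 kg.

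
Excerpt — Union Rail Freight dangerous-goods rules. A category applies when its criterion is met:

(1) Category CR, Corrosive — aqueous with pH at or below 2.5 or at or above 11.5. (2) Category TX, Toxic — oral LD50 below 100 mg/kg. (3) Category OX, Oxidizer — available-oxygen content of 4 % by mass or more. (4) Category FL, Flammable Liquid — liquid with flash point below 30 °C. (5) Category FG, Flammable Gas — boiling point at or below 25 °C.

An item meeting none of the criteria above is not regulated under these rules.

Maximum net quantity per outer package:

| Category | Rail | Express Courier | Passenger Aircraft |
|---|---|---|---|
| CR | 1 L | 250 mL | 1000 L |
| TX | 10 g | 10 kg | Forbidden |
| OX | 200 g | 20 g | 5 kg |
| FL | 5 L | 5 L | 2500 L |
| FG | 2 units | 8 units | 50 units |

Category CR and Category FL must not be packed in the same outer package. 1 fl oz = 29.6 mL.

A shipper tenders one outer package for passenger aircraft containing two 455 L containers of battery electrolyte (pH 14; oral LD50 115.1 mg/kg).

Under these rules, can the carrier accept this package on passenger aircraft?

Battery electrolyte: pH 14 ≥ 11.5 → Category CR (Corrosive).
Category CR quantity: two 455 L containers = 910 L.
910 L is within the passenger aircraft limit of 1000 L for Category CR.

Yes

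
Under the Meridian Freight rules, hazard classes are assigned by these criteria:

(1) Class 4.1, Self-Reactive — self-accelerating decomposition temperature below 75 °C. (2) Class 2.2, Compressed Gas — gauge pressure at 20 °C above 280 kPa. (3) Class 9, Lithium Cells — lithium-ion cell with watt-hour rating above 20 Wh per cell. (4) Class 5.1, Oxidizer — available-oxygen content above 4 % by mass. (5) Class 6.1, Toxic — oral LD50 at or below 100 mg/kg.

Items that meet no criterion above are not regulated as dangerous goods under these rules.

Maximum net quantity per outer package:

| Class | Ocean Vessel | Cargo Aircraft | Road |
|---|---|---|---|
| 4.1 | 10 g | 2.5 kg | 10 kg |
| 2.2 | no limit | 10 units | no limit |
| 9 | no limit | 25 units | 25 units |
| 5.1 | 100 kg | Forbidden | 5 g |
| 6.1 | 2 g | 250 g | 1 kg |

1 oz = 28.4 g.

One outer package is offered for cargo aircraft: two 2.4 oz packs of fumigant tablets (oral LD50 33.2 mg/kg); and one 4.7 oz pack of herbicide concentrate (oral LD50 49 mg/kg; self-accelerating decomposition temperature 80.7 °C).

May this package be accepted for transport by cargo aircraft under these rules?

No

Oral LD50 33.2 mg/kg meets the Class 6.1 criterion (Toxic), so the fumigant tablets are Class 6.1.
Herbicide concentrate: oral LD50 49 mg/kg ≤ 100 mg/kg → Class 6.1 (Toxic).
Class 6.1 net quantity: (two 2.4 oz packs = 136.32 g) + (one 4.7 oz pack = 133.48 g) = 269.8 g.
That exceeds the Class 6.1 cargo aircraft limit of 250 g.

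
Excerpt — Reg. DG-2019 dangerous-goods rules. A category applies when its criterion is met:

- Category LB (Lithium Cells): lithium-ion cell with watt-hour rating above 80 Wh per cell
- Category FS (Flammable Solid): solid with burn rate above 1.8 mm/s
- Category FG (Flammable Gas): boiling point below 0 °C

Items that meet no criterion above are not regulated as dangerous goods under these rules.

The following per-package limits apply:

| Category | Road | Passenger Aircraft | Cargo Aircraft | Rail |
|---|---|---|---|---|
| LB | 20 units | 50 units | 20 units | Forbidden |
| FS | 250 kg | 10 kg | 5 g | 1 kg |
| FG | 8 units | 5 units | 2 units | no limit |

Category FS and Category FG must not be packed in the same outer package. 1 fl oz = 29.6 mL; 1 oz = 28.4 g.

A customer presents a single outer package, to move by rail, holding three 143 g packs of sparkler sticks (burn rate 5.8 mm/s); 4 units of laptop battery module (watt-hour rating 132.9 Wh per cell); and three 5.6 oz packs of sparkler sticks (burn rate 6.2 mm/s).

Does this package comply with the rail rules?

No

Sparkler sticks: burn rate 5.8 mm/s > 1.8 mm/s → Category FS (Flammable Solid).
The laptop battery module has watt-hour rating 132.9 Wh per cell, which is > 80 Wh per cell, so it is Category LB (Lithium Cells).
The sparkler sticks have burn rate 6.2 mm/s, which is > 1.8 mm/s, so they are Category FS (Flammable Solid).
Category LB quantity: 4 units.
Category LB is Forbidden by rail.
Category FS net quantity: (three 143 g packs = 429 g) + (three 5.6 oz packs = 477.12 g) = 906.12 g.
906.12 g ≤ 1 kg (rail limit, Category FS) — within limit.
The segregation rule (Category FS with Category FG) does not apply to Category LB with Category FS.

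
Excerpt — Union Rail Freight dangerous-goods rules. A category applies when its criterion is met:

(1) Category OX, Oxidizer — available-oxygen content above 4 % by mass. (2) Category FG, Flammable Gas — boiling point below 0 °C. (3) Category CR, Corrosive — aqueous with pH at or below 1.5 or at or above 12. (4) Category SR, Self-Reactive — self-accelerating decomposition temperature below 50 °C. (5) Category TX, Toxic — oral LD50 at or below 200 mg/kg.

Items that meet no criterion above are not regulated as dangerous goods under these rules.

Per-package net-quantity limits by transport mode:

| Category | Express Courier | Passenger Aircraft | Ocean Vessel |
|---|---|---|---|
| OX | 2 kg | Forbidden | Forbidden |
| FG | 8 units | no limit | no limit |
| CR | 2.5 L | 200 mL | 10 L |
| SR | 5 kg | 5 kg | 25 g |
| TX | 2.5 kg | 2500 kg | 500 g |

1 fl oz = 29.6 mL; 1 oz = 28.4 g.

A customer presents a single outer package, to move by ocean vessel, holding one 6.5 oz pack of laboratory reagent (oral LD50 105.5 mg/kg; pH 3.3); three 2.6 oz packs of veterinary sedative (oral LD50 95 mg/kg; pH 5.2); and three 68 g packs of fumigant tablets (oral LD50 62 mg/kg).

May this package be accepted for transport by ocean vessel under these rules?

No

With oral LD50 105.5 mg/kg (≤ 200 mg/kg), the laboratory reagent falls in Category TX.
Oral LD50 95 mg/kg meets the Category TX criterion (Toxic), so the veterinary sedative is Category TX.
Oral LD50 62 mg/kg meets the Category TX criterion (Toxic), so the fumigant tablets are Category TX.
Total Category TX: (one 6.5 oz pack = 184.6 g) + (three 2.6 oz packs = 221.52 g) + (three 68 g packs = 204 g) = 610.12 g.
That exceeds the Category TX ocean vessel limit of 500 g.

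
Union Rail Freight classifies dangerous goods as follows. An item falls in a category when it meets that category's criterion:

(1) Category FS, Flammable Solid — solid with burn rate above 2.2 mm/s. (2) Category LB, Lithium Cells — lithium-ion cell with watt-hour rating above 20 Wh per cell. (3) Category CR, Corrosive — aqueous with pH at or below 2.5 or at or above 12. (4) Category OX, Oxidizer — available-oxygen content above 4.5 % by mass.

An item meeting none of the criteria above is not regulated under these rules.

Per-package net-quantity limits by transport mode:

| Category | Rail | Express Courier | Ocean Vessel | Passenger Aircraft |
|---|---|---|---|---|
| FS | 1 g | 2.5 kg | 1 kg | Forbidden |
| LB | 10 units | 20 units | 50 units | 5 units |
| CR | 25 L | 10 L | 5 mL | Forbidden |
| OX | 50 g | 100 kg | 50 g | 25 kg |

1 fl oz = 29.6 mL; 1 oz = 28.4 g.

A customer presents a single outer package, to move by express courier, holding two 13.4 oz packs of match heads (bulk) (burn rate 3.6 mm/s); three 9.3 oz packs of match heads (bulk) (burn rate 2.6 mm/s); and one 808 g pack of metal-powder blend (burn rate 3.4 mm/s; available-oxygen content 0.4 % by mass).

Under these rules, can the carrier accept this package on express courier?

With burn rate 3.6 mm/s (> 2.2 mm/s), the match heads (bulk) fall in Category FS.
With burn rate 2.6 mm/s (> 2.2 mm/s), the match heads (bulk) fall in Category FS.
Metal-powder blend: burn rate 3.4 mm/s > 2.2 mm/s → Category FS (Flammable Solid).
Category FS net quantity: (two 13.4 oz packs = 761.12 g) + (three 9.3 oz packs = 792.36 g) + 808 g = 2361.48 g.
That is within the Category FS express courier limit of 2.5 kg.

Yes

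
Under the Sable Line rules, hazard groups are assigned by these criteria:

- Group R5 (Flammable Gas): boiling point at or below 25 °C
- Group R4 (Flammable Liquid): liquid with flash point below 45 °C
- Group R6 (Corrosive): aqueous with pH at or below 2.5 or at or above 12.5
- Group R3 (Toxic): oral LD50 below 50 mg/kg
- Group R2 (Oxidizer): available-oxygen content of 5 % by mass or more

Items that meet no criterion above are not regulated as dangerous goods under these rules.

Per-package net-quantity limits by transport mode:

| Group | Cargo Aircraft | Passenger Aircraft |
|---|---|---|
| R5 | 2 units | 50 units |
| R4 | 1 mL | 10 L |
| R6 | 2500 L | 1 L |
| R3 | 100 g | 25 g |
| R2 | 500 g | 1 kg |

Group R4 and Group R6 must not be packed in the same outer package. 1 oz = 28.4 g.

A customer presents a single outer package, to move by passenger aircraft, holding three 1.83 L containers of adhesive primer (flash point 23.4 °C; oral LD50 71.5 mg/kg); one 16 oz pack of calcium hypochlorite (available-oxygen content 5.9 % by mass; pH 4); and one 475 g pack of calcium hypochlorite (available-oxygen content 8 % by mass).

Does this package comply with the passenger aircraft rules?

Yes

The adhesive primer has flash point 23.4 °C, which is < 45 °C, so it is Group R4 (Flammable Liquid).
The calcium hypochlorite has available-oxygen content 5.9 % by mass, which is ≥ 5 % by mass, so it is Group R2 (Oxidizer).
The calcium hypochlorite has available-oxygen content 8 % by mass, which is ≥ 5 % by mass, so it is Group R2 (Oxidizer).
Group R4 quantity: three 1.83 L containers = 5.49 L.
5.49 L ≤ 10 L (passenger aircraft limit, Group R4) — within limit.
Group R2 net quantity: (one 16 oz pack = 454.4 g) + 475 g = 929.4 g.
929.4 g is within the passenger aircraft limit of 1 kg for Group R2.
The segregation rule (Group R4 with Group R6) does not apply to Group R4 with Group R2.
Every hazard group is within its passenger aircraft limit and no segregation rule is violated.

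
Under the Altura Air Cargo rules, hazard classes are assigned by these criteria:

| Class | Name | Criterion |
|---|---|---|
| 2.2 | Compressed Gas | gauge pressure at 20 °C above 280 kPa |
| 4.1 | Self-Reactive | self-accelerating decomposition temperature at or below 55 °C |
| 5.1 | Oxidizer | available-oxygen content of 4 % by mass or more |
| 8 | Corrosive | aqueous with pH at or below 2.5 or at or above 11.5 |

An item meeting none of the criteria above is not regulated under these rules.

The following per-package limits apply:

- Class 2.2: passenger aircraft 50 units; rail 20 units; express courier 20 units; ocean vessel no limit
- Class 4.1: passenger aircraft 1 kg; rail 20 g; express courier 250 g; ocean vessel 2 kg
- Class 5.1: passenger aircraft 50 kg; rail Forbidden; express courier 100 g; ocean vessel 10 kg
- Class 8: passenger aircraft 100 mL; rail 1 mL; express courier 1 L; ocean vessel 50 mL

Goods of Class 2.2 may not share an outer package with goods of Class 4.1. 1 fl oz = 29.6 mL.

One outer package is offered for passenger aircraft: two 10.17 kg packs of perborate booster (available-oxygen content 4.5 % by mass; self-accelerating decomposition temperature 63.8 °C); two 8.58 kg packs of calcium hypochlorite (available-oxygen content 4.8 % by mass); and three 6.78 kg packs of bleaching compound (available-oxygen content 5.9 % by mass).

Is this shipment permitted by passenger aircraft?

The perborate booster has available-oxygen content 4.5 % by mass, which is ≥ 4 % by mass, so it is Class 5.1 (Oxidizer).
The calcium hypochlorite has available-oxygen content 4.8 % by mass, which is ≥ 4 % by mass, so it is Class 5.1 (Oxidizer).
The bleaching compound has available-oxygen content 5.9 % by mass, which is ≥ 4 % by mass, so it is Class 5.1 (Oxidizer).
Total Class 5.1: (two 10.17 kg packs = 20.34 kg) + (two 8.58 kg packs = 17.16 kg) + (three 6.78 kg packs = 20.34 kg) = 57.84 kg.
57.84 kg > 50 kg (passenger aircraft limit, Class 5.1) — over the limit.

No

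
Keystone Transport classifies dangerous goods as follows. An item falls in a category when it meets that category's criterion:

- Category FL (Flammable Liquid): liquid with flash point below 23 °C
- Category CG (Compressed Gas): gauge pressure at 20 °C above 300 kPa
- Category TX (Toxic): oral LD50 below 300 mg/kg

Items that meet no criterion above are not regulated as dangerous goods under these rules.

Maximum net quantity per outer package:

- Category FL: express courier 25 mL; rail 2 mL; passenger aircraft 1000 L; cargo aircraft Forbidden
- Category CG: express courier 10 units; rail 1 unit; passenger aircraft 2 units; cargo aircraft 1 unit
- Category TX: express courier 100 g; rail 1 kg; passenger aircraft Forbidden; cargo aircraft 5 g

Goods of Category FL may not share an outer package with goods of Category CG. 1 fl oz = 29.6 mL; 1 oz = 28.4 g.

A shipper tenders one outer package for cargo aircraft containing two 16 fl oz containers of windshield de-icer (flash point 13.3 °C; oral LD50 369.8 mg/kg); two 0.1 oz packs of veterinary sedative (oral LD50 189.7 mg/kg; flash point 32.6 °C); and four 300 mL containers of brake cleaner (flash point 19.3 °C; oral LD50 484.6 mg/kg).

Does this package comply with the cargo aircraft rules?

Windshield de-icer: flash point 13.3 °C < 23 °C → Category FL (Flammable Liquid).
Oral LD50 189.7 mg/kg meets the Category TX criterion (Toxic), so the veterinary sedative is Category TX.
The brake cleaner has flash point 19.3 °C, which is < 23 °C, so it is Category FL (Flammable Liquid).
Total Category FL: (two 16 fl oz containers = 947.2 mL) + (four 300 mL containers = 1.2 L) = 2147.2 mL.
By cargo aircraft, Category FL is Forbidden regardless of quantity.
Category TX quantity: two 0.1 oz packs = 5.68 g.
That exceeds the Category TX cargo aircraft limit of 5 g.
The segregation rule (Category FL with Category CG) does not apply to Category FL with Category TX.

No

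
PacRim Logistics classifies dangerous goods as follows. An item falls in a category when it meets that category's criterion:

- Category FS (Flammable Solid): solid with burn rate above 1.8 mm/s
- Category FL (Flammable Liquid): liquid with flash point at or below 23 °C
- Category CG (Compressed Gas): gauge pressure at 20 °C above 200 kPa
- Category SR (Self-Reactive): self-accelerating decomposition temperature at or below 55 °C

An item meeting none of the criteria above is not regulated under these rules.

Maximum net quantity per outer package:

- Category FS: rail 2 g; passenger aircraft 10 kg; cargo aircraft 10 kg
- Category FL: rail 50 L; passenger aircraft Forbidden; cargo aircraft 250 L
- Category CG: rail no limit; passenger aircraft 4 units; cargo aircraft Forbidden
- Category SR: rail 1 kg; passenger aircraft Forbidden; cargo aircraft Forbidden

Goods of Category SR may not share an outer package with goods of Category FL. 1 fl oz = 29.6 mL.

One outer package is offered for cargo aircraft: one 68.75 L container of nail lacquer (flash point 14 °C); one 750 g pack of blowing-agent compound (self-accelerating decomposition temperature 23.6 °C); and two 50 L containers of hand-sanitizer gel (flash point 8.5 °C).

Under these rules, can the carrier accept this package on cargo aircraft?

With flash point 14 °C (≤ 23 °C), the nail lacquer falls in Category FL.
Blowing-agent compound: self-accelerating decomposition temperature 23.6 °C ≤ 55 °C → Category SR (Self-Reactive).
The hand-sanitizer gel has flash point 8.5 °C, which is ≤ 23 °C, so it is Category FL (Flammable Liquid).
Category SR quantity: 750 g.
By cargo aircraft, Category SR is Forbidden regardless of quantity.
Category FL net quantity: 68.75 L + (two 50 L containers = 100 L) = 168.75 L.
168.75 L ≤ 250 L (cargo aircraft limit, Category FL) — within limit.
Category SR and Category FL may not share an outer package.

No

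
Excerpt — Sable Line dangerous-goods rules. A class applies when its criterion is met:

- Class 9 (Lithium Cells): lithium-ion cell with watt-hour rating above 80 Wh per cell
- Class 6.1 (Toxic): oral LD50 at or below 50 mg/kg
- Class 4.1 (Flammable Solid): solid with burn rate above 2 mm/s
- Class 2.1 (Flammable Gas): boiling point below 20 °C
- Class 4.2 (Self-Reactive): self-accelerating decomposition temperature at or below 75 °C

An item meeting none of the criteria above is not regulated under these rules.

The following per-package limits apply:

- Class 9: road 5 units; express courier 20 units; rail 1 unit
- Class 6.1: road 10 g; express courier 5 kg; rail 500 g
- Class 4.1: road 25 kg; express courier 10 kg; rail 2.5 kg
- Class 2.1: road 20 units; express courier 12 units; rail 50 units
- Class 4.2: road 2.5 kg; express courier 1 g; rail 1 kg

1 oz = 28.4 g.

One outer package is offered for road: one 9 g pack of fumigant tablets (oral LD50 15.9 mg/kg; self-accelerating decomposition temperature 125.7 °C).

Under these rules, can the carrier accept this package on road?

Yes

Fumigant tablets: oral LD50 15.9 mg/kg ≤ 50 mg/kg → Class 6.1 (Toxic).
Class 6.1 quantity: 9 g.
9 g is within the road limit of 10 g for Class 6.1.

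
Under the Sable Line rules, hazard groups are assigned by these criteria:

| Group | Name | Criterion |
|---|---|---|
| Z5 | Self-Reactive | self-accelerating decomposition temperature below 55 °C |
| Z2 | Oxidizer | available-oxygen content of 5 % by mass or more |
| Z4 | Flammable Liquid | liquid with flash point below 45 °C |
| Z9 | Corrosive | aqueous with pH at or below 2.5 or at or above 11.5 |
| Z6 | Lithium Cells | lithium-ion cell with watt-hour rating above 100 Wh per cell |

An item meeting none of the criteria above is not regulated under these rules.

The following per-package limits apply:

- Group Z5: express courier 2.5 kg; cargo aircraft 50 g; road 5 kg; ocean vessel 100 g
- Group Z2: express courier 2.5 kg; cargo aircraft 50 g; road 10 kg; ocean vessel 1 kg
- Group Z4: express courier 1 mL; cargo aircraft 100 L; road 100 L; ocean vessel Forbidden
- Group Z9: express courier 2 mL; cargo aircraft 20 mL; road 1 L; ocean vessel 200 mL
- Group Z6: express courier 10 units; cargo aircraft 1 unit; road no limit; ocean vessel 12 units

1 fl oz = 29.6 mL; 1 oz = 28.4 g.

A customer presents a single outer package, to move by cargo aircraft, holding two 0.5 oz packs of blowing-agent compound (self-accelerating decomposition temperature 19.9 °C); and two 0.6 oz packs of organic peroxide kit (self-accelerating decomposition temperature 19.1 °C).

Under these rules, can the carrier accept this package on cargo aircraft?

The blowing-agent compound has self-accelerating decomposition temperature 19.9 °C, which is < 55 °C, so it is Group Z5 (Self-Reactive).
Organic peroxide kit: self-accelerating decomposition temperature 19.1 °C < 55 °C → Group Z5 (Self-Reactive).
Group Z5 net quantity: (two 0.5 oz packs = 28.4 g) + (two 0.6 oz packs = 34.08 g) = 62.48 g.
62.48 g > 50 g (cargo aircraft limit, Group Z5) — over the limit.

No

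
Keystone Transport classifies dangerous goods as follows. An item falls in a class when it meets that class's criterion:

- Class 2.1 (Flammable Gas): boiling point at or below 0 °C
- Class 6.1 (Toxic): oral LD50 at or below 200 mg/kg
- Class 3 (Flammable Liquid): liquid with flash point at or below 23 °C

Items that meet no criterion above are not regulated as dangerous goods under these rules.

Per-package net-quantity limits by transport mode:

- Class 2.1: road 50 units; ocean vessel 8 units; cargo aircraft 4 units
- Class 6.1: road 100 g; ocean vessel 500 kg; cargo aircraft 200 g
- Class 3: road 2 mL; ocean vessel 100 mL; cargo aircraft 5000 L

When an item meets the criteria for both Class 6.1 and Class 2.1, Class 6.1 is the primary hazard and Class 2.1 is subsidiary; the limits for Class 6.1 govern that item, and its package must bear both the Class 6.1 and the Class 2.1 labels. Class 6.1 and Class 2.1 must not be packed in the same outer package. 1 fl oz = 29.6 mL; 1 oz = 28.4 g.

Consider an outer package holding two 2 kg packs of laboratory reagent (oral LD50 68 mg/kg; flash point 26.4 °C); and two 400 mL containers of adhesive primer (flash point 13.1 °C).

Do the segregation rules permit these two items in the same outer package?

Yes

The laboratory reagent has oral LD50 68 mg/kg, which is ≤ 200 mg/kg, so it is Class 6.1 (Toxic).
The adhesive primer has flash point 13.1 °C, which is ≤ 23 °C, so it is Class 3 (Flammable Liquid).
No segregation rule bars Class 6.1 with Class 3.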